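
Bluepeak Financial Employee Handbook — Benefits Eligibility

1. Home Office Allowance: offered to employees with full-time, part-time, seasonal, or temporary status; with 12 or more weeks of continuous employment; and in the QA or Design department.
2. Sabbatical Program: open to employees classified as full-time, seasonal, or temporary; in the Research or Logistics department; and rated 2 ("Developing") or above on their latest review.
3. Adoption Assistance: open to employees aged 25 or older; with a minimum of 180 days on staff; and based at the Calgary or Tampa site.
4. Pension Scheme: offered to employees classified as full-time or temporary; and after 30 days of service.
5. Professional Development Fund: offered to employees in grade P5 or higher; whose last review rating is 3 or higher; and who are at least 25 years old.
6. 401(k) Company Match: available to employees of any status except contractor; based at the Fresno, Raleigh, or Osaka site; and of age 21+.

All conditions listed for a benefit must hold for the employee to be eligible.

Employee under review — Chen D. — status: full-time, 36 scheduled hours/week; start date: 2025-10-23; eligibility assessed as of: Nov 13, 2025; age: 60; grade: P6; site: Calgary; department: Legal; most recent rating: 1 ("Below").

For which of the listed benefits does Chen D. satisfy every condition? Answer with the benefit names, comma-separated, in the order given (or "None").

None

Service from 2025-10-23 to Nov 13, 2025: 21 days.
Home Office Allowance — status full-time ✓; service 21 days < 12 weeks (≈84 days) ✗ → not eligible.
Sabbatical Program — status full-time ✓; dept Legal ✗ → not eligible.
Adoption Assistance — age 60 ≥ 25 ✓; service 21 days < 180 days ✗ → not eligible.
Pension Scheme — status full-time ✓; service 21 days < 30 days ✗ → not eligible.
Professional Development Fund — grade P6 ≥ P5 ✓; rating 1 < 3 ✗ → not eligible.
401(k) Company Match — status full-time ✓ (not excluded); site Calgary ✗ (not Fresno, Raleigh, or Osaka) → not eligible.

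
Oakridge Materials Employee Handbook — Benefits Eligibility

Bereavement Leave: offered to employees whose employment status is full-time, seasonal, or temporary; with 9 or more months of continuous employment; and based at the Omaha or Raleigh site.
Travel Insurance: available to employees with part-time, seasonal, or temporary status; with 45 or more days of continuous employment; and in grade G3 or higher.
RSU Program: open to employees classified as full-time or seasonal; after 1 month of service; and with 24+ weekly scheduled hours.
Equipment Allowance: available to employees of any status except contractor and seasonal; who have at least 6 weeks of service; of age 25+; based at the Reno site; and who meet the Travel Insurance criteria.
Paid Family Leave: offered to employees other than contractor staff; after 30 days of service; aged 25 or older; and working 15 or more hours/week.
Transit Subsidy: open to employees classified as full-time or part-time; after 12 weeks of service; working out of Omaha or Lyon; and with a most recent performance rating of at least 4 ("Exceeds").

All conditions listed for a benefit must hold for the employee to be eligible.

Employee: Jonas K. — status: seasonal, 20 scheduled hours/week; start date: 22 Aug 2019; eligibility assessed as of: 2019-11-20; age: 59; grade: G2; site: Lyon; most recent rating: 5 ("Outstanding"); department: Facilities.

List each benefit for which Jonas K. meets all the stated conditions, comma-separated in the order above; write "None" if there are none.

Service from 22 Aug 2019 to 2019-11-20: 90 days.
Bereavement Leave — status seasonal ✓; service 90 days < 9 months (≈270 days) ✗ → not eligible.
Travel Insurance — status seasonal ✓; service 90 days ≥ 45 days ✓; grade G2 < G3 ✗ → not eligible.
RSU Program — status seasonal ✓; service 90 days ≥ 1 month (≈30 days) ✓; 20 hrs/wk < 24 ✗ → not eligible.
Equipment Allowance — status seasonal ✗ (excluded) → not eligible.
Paid Family Leave — status seasonal ✓ (not excluded); service 90 days ≥ 30 days ✓; age 59 ≥ 25 ✓; 20 hrs/wk ≥ 15 ✓ → eligible.
Transit Subsidy — status seasonal ✗ (requires full-time or part-time) → not eligible.

Paid Family Leave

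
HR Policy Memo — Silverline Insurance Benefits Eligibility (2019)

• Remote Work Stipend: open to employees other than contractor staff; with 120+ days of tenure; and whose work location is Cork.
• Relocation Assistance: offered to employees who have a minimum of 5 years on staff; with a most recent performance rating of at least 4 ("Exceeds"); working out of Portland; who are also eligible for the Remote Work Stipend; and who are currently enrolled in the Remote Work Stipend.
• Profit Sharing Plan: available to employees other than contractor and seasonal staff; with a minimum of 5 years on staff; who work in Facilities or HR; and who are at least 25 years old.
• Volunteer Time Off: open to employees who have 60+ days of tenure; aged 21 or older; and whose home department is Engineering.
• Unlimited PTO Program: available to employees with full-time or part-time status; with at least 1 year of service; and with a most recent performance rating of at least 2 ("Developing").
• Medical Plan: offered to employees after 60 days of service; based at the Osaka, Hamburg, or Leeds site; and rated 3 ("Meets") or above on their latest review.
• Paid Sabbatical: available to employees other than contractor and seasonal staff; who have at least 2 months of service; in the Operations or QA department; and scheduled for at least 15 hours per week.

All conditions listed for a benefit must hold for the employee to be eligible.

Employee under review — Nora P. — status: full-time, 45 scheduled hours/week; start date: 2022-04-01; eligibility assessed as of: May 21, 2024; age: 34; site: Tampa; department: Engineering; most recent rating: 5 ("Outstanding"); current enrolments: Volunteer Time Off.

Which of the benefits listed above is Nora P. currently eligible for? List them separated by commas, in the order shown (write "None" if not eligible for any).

Volunteer Time Off, Unlimited PTO Program

Service from 2022-04-01 to May 21, 2024: 781 days.
Remote Work Stipend — status full-time ✓ (not excluded); service 781 days ≥ 120 days ✓; site Tampa ✗ (not Cork) → not eligible.
Relocation Assistance — service 781 days < 5 years (≈1825 days) ✗ → not eligible.
Profit Sharing Plan — status full-time ✓ (not excluded); service 781 days < 5 years (≈1825 days) ✗ → not eligible.
Volunteer Time Off — service 781 days ≥ 60 days ✓; age 34 ≥ 21 ✓; dept Engineering ✓ → eligible.
Unlimited PTO Program — status full-time ✓; service 781 days ≥ 1 year (≈365 days) ✓; rating 5 ≥ 2 ✓ → eligible.
Medical Plan — service 781 days ≥ 60 days ✓; site Tampa ✗ (not Osaka, Hamburg, or Leeds) → not eligible.
Paid Sabbatical — status full-time ✓ (not excluded); service 781 days ≥ 2 months (≈60 days) ✓; dept Engineering ✗ → not eligible.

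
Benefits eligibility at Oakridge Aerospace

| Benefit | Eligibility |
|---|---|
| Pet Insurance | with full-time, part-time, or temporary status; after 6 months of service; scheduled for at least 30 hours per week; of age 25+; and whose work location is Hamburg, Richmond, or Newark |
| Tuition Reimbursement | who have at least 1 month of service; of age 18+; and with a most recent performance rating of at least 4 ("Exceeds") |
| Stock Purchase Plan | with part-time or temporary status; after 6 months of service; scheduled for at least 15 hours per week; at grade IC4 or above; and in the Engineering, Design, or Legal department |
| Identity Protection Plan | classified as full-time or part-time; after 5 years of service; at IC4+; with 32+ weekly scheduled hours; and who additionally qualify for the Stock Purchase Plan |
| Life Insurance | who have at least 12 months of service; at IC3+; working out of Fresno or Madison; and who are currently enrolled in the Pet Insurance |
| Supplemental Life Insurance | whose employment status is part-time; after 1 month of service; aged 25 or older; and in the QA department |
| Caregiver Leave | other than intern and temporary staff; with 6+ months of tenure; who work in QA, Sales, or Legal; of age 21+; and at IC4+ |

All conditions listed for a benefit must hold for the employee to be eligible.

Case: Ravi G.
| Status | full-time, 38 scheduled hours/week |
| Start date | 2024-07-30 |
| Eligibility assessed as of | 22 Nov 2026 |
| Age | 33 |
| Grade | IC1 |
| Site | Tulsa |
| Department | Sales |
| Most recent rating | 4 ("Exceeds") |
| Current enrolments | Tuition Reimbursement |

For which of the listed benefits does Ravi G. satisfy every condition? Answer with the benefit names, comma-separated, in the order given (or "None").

Tuition Reimbursement

Service from 2024-07-30 to 22 Nov 2026: 845 days.
Pet Insurance — status full-time ✓; service 845 days ≥ 6 months (≈180 days) ✓; 38 hrs/wk ≥ 30 ✓; age 33 ≥ 25 ✓; site Tulsa ✗ (not Hamburg, Richmond, or Newark) → not eligible.
Tuition Reimbursement — service 845 days ≥ 1 month (≈30 days) ✓; age 33 ≥ 18 ✓; rating 4 ≥ 4 ✓ → eligible.
Stock Purchase Plan — status full-time ✗ (requires part-time or temporary) → not eligible.
Identity Protection Plan — status full-time ✓; service 845 days < 5 years (≈1825 days) ✗ → not eligible.
Life Insurance — service 845 days ≥ 12 months (≈360 days) ✓; grade IC1 < IC3 ✗ → not eligible.
Supplemental Life Insurance — status full-time ✗ (requires part-time) → not eligible.
Caregiver Leave — status full-time ✓ (not excluded); service 845 days ≥ 6 months (≈180 days) ✓; dept Sales ✓; age 33 ≥ 21 ✓; grade IC1 < IC4 ✗ → not eligible.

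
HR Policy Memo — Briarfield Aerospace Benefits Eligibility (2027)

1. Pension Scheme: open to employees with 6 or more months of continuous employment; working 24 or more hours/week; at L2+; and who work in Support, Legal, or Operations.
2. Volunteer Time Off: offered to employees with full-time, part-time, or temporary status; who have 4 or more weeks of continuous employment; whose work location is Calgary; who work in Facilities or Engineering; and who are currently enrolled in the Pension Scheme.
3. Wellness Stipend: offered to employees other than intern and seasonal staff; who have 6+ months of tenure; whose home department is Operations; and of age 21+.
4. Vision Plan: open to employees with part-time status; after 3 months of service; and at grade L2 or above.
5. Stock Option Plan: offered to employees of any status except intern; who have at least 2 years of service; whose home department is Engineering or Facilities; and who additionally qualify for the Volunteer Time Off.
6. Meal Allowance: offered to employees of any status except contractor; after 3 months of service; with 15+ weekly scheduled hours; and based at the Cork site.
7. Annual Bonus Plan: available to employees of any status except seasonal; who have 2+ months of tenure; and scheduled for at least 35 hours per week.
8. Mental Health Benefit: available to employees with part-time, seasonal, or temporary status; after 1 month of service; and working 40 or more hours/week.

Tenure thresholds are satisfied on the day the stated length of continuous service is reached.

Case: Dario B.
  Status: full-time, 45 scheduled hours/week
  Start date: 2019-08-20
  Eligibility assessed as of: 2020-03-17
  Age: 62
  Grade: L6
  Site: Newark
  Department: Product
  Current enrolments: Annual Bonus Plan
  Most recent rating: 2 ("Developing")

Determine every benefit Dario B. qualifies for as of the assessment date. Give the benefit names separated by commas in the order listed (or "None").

Annual Bonus Plan

Service from 2019-08-20 to 2020-03-17: 210 days.
Pension Scheme — service 210 days ≥ 6 months (≈180 days) ✓; 45 hrs/wk ≥ 24 ✓; grade L6 ≥ L2 ✓; dept Product ✗ → not eligible.
Volunteer Time Off — status full-time ✓; service 210 days ≥ 4 weeks (≈28 days) ✓; site Newark ✗ (not Calgary) → not eligible.
Wellness Stipend — status full-time ✓ (not excluded); service 210 days ≥ 6 months (≈180 days) ✓; dept Product ✗ → not eligible.
Vision Plan — status full-time ✗ (requires part-time) → not eligible.
Stock Option Plan — status full-time ✓ (not excluded); service 210 days < 2 years (≈730 days) ✗ → not eligible.
Meal Allowance — status full-time ✓ (not excluded); service 210 days ≥ 3 months (≈90 days) ✓; 45 hrs/wk ≥ 15 ✓; site Newark ✗ (not Cork) → not eligible.
Annual Bonus Plan — status full-time ✓ (not excluded); service 210 days ≥ 2 months (≈60 days) ✓; 45 hrs/wk ≥ 35 ✓ → eligible.
Mental Health Benefit — status full-time ✗ (requires part-time, seasonal, or temporary) → not eligible.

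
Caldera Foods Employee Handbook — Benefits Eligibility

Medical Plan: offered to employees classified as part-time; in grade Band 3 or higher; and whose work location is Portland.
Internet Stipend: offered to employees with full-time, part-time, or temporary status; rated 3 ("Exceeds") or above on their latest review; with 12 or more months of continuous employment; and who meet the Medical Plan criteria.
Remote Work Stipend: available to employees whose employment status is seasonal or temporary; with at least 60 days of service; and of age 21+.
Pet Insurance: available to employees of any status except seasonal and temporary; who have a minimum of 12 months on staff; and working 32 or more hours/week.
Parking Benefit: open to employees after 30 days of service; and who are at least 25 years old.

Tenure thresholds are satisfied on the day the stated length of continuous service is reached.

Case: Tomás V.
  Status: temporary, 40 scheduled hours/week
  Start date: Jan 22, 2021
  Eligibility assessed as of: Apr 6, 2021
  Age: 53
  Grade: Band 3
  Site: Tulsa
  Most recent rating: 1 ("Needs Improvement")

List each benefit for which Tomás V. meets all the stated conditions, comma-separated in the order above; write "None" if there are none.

Service from Jan 22, 2021 to Apr 6, 2021: 74 days.
Medical Plan — status temporary ✗ (requires part-time) → not eligible.
Internet Stipend — status temporary ✓; rating 1 < 3 ✗ → not eligible.
Remote Work Stipend — status temporary ✓; service 74 days ≥ 60 days ✓; age 53 ≥ 21 ✓ → eligible.
Pet Insurance — status temporary ✗ (excluded) → not eligible.
Parking Benefit — service 74 days ≥ 30 days ✓; age 53 ≥ 25 ✓ → eligible.

Remote Work Stipend, Parking Benefit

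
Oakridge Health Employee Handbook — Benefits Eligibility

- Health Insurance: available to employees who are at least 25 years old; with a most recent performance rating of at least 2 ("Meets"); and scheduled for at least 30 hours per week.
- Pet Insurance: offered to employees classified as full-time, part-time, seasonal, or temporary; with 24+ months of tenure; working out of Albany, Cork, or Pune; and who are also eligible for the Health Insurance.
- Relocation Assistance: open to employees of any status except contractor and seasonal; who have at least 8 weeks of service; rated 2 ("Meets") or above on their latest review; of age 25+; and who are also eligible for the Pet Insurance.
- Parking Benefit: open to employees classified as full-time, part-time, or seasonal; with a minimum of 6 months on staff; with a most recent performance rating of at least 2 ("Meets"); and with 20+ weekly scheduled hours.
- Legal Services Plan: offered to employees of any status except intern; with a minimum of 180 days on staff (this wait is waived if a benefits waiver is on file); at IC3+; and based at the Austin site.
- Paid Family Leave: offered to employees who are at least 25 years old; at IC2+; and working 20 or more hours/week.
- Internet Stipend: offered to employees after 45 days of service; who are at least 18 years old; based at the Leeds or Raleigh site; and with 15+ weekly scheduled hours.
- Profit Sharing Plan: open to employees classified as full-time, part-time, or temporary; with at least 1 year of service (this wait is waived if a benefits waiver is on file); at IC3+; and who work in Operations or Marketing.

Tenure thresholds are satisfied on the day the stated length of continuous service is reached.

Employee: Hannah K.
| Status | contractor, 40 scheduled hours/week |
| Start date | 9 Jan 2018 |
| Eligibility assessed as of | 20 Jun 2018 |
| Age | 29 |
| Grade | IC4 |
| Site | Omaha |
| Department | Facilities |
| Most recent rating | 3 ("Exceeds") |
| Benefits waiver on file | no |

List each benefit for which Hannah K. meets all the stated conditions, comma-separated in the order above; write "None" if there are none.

Service from 9 Jan 2018 to 20 Jun 2018: 162 days.
Health Insurance — age 29 ≥ 25 ✓; rating 3 ≥ 2 ✓; 40 hrs/wk ≥ 30 ✓ → eligible.
Pet Insurance — status contractor ✗ (requires full-time, part-time, seasonal, or temporary) → not eligible.
Relocation Assistance — status contractor ✗ (excluded) → not eligible.
Parking Benefit — status contractor ✗ (requires full-time, part-time, or seasonal) → not eligible.
Legal Services Plan — status contractor ✓ (not excluded); no waiver, service 162 days < 180 days ✗ → not eligible.
Paid Family Leave — age 29 ≥ 25 ✓; grade IC4 ≥ IC2 ✓; 40 hrs/wk ≥ 20 ✓ → eligible.
Internet Stipend — service 162 days ≥ 45 days ✓; age 29 ≥ 18 ✓; site Omaha ✗ (not Leeds or Raleigh) → not eligible.
Profit Sharing Plan — status contractor ✗ (requires full-time, part-time, or temporary) → not eligible.

Health Insurance, Paid Family Leave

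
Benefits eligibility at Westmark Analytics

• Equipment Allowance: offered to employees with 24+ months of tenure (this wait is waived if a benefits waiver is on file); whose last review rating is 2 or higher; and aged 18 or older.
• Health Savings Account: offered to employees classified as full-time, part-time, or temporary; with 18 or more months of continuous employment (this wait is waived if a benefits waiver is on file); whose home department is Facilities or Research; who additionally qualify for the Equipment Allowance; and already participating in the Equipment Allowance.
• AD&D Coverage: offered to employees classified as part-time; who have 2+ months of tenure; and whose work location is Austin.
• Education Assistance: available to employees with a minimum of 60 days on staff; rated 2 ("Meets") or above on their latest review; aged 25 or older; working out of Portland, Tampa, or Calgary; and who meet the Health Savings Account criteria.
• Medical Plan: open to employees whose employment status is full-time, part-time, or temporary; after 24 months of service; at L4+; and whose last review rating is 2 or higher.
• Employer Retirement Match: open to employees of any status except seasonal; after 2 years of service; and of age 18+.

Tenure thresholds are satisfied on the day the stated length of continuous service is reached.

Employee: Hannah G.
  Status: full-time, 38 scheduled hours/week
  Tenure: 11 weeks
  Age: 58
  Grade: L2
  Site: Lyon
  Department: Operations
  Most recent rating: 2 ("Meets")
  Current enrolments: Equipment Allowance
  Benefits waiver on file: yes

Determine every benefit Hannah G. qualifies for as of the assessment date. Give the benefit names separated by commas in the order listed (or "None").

Equipment Allowance — benefits waiver on file ✓; rating 2 ≥ 2 ✓; age 58 ≥ 18 ✓ → eligible.
Health Savings Account — status full-time ✓; benefits waiver on file ✓; dept Operations ✗ → not eligible.
AD&D Coverage — status full-time ✗ (requires part-time) → not eligible.
Education Assistance — service 11 weeks ≥ 60 days ✓; rating 2 ≥ 2 ✓; age 58 ≥ 25 ✓; site Lyon ✗ (not Portland, Tampa, or Calgary) → not eligible.
Medical Plan — status full-time ✓; service 11 weeks < 24 months (≈720 days) ✗ → not eligible.
Employer Retirement Match — status full-time ✓ (not excluded); service 11 weeks < 2 years (≈730 days) ✗ → not eligible.

Equipment Allowance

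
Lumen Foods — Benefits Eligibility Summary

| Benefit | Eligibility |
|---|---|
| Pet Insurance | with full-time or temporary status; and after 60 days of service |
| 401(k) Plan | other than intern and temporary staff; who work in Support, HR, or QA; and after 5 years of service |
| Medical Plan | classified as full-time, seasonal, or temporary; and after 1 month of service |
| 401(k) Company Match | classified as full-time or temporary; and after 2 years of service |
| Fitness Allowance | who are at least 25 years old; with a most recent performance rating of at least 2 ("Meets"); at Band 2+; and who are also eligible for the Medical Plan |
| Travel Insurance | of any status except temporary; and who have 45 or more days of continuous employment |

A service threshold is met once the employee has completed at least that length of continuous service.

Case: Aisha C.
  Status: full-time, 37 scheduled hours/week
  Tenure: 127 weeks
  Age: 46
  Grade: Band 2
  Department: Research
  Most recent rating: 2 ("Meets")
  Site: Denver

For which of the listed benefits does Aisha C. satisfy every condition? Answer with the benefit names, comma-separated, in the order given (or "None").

Pet Insurance — status full-time ✓; service 127 weeks ≥ 60 days ✓ → eligible.
401(k) Plan — status full-time ✓ (not excluded); dept Research ✗ → not eligible.
Medical Plan — status full-time ✓; service 127 weeks ≥ 1 month (≈30 days) ✓ → eligible.
401(k) Company Match — status full-time ✓; service 127 weeks ≥ 2 years (≈730 days) ✓ → eligible.
Fitness Allowance — age 46 ≥ 25 ✓; rating 2 ≥ 2 ✓; grade Band 2 ≥ Band 2 ✓; eligible for Medical Plan ✓ → eligible.
Travel Insurance — status full-time ✓ (not excluded); service 127 weeks ≥ 45 days ✓ → eligible.

Pet Insurance, Medical Plan, 401(k) Company Match, Fitness Allowance, Travel Insurance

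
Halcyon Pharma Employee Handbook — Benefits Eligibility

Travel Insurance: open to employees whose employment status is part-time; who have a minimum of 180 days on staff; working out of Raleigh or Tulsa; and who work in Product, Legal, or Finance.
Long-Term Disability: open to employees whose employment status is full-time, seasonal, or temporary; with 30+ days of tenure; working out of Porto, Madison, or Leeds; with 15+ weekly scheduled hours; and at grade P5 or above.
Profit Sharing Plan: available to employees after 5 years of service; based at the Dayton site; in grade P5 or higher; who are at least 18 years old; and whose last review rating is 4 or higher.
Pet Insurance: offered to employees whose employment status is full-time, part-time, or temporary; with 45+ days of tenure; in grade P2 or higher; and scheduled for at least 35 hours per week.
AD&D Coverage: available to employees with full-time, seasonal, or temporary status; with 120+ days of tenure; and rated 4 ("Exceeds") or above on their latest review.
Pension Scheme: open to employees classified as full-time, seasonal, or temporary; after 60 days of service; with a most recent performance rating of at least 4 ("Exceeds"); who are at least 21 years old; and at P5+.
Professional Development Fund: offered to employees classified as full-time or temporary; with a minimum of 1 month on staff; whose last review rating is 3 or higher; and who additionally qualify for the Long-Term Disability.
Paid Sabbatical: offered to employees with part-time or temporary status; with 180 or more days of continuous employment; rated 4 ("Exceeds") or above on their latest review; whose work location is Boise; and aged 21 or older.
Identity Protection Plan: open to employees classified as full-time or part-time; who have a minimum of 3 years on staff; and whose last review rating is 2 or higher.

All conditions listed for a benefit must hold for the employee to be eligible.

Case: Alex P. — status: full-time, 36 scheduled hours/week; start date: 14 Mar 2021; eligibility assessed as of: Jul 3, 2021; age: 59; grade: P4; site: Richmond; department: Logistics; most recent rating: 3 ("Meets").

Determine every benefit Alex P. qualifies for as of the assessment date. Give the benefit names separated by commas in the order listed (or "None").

Service from 14 Mar 2021 to Jul 3, 2021: 111 days.
Travel Insurance — status full-time ✗ (requires part-time) → not eligible.
Long-Term Disability — status full-time ✓; service 111 days ≥ 30 days ✓; site Richmond ✗ (not Porto, Madison, or Leeds) → not eligible.
Profit Sharing Plan — service 111 days < 5 years (≈1825 days) ✗ → not eligible.
Pet Insurance — status full-time ✓; service 111 days ≥ 45 days ✓; grade P4 ≥ P2 ✓; 36 hrs/wk ≥ 35 ✓ → eligible.
AD&D Coverage — status full-time ✓; service 111 days < 120 days ✗ → not eligible.
Pension Scheme — status full-time ✓; service 111 days ≥ 60 days ✓; rating 3 < 4 ✗ → not eligible.
Professional Development Fund — status full-time ✓; service 111 days ≥ 1 month (≈30 days) ✓; rating 3 ≥ 3 ✓; not eligible for Long-Term Disability ✗ → not eligible.
Paid Sabbatical — status full-time ✗ (requires part-time or temporary) → not eligible.
Identity Protection Plan — status full-time ✓; service 111 days < 3 years (≈1095 days) ✗ → not eligible.

Pet Insurance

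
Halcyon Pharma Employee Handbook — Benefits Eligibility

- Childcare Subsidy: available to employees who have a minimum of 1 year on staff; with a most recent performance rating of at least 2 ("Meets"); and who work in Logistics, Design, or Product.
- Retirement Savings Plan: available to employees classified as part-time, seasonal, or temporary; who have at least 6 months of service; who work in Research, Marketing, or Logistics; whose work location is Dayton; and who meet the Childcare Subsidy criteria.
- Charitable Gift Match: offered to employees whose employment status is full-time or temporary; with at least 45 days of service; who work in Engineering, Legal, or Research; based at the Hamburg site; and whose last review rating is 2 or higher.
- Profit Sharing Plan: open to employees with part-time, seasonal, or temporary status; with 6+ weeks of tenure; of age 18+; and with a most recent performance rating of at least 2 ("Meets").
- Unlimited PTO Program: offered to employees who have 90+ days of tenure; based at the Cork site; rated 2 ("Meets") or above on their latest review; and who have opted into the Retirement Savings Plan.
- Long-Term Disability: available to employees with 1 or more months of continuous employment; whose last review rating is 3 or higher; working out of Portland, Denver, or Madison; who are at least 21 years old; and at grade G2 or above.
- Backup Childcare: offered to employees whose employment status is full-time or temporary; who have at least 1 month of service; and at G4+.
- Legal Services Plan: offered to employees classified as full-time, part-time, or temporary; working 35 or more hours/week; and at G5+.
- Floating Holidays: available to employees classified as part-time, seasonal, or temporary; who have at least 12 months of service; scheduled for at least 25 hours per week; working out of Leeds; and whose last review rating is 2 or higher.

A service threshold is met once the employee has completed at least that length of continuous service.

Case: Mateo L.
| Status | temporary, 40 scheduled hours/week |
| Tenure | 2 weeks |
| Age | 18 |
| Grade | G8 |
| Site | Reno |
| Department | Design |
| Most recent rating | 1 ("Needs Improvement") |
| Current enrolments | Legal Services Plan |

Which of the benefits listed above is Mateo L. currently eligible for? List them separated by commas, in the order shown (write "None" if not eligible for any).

Legal Services Plan

Childcare Subsidy — service 2 weeks < 1 year (≈365 days) ✗ → not eligible.
Retirement Savings Plan — status temporary ✓; service 2 weeks < 6 months (≈180 days) ✗ → not eligible.
Charitable Gift Match — status temporary ✓; service 2 weeks < 45 days ✗ → not eligible.
Profit Sharing Plan — status temporary ✓; service 2 weeks < 6 weeks ✗ → not eligible.
Unlimited PTO Program — service 2 weeks < 90 days ✗ → not eligible.
Long-Term Disability — service 2 weeks < 1 month (≈30 days) ✗ → not eligible.
Backup Childcare — status temporary ✓; service 2 weeks < 1 month (≈30 days) ✗ → not eligible.
Legal Services Plan — status temporary ✓; 40 hrs/wk ≥ 35 ✓; grade G8 ≥ G5 ✓ → eligible.
Floating Holidays — status temporary ✓; service 2 weeks < 12 months (≈360 days) ✗ → not eligible.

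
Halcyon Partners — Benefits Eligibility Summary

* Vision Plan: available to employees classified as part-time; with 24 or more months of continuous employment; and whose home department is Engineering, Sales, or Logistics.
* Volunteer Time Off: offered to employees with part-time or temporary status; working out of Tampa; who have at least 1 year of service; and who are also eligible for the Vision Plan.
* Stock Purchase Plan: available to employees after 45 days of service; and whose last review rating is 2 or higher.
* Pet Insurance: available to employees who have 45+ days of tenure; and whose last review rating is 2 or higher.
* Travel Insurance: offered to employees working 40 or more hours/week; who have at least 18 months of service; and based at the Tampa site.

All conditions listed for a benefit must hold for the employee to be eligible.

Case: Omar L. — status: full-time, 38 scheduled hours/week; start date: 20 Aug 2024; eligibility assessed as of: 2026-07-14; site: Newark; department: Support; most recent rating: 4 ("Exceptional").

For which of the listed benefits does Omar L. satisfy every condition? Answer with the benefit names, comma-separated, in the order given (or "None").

Service from 20 Aug 2024 to 2026-07-14: 693 days.
Vision Plan — status full-time ✗ (requires part-time) → not eligible.
Volunteer Time Off — status full-time ✗ (requires part-time or temporary) → not eligible.
Stock Purchase Plan — service 693 days ≥ 45 days ✓; rating 4 ≥ 2 ✓ → eligible.
Pet Insurance — service 693 days ≥ 45 days ✓; rating 4 ≥ 2 ✓ → eligible.
Travel Insurance — 38 hrs/wk < 40 ✗ → not eligible.

Stock Purchase Plan, Pet Insurance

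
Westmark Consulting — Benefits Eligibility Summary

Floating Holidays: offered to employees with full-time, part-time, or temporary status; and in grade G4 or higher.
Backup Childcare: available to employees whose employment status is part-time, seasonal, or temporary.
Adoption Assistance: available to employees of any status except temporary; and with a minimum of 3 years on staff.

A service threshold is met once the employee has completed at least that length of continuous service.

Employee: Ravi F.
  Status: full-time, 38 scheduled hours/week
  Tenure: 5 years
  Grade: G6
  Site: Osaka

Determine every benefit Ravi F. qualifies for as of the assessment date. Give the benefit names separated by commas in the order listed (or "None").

Floating Holidays — status full-time ✓; grade G6 ≥ G4 ✓ → eligible.
Backup Childcare — status full-time ✗ (requires part-time, seasonal, or temporary) → not eligible.
Adoption Assistance — status full-time ✓ (not excluded); service 5 years ≥ 3 years ✓ → eligible.

Floating Holidays, Adoption Assistance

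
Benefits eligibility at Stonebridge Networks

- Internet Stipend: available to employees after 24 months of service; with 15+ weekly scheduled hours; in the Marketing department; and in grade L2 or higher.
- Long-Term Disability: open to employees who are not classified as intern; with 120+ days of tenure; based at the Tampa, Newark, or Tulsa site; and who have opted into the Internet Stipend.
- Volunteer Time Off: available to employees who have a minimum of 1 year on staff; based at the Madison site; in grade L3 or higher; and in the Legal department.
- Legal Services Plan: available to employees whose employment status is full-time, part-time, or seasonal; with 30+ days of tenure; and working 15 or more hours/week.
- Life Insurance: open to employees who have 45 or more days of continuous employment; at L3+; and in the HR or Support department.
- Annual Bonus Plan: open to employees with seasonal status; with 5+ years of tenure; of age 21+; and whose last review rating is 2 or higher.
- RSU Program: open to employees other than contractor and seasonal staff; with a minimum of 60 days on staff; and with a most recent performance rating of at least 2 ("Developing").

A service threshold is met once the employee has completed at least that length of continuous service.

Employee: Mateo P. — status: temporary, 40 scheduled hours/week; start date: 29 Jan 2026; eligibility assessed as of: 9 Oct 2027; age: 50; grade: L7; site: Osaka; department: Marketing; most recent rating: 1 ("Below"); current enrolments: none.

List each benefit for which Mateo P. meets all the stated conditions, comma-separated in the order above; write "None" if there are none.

None

Service from 29 Jan 2026 to 9 Oct 2027: 618 days.
Internet Stipend — service 618 days < 24 months (≈720 days) ✗ → not eligible.
Long-Term Disability — status temporary ✓ (not excluded); service 618 days ≥ 120 days ✓; site Osaka ✗ (not Tampa, Newark, or Tulsa) → not eligible.
Volunteer Time Off — service 618 days ≥ 1 year (≈365 days) ✓; site Osaka ✗ (not Madison) → not eligible.
Legal Services Plan — status temporary ✗ (requires full-time, part-time, or seasonal) → not eligible.
Life Insurance — service 618 days ≥ 45 days ✓; grade L7 ≥ L3 ✓; dept Marketing ✗ → not eligible.
Annual Bonus Plan — status temporary ✗ (requires seasonal) → not eligible.
RSU Program — status temporary ✓ (not excluded); service 618 days ≥ 60 days ✓; rating 1 < 2 ✗ → not eligible.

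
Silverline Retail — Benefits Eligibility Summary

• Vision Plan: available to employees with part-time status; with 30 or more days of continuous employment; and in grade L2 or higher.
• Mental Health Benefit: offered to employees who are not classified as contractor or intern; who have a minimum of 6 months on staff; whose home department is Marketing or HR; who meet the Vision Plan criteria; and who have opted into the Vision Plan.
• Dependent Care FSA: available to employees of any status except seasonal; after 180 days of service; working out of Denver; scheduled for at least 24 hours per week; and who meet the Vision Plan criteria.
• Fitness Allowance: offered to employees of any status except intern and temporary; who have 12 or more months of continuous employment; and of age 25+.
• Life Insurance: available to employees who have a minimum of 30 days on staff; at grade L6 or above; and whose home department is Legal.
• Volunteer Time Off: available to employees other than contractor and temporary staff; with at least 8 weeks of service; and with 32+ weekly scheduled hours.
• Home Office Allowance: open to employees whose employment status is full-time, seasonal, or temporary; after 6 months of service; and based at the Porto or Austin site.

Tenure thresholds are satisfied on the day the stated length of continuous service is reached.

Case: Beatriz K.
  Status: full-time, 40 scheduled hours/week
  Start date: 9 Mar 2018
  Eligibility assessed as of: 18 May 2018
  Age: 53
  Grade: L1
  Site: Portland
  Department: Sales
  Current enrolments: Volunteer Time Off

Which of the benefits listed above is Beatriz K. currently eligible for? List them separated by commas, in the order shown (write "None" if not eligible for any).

Service from 9 Mar 2018 to 18 May 2018: 70 days.
Vision Plan — status full-time ✗ (requires part-time) → not eligible.
Mental Health Benefit — status full-time ✓ (not excluded); service 70 days < 6 months (≈180 days) ✗ → not eligible.
Dependent Care FSA — status full-time ✓ (not excluded); service 70 days < 180 days ✗ → not eligible.
Fitness Allowance — status full-time ✓ (not excluded); service 70 days < 12 months (≈360 days) ✗ → not eligible.
Life Insurance — service 70 days ≥ 30 days ✓; grade L1 < L6 ✗ → not eligible.
Volunteer Time Off — status full-time ✓ (not excluded); service 70 days ≥ 8 weeks (≈56 days) ✓; 40 hrs/wk ≥ 32 ✓ → eligible.
Home Office Allowance — status full-time ✓; service 70 days < 6 months (≈180 days) ✗ → not eligible.

Volunteer Time Off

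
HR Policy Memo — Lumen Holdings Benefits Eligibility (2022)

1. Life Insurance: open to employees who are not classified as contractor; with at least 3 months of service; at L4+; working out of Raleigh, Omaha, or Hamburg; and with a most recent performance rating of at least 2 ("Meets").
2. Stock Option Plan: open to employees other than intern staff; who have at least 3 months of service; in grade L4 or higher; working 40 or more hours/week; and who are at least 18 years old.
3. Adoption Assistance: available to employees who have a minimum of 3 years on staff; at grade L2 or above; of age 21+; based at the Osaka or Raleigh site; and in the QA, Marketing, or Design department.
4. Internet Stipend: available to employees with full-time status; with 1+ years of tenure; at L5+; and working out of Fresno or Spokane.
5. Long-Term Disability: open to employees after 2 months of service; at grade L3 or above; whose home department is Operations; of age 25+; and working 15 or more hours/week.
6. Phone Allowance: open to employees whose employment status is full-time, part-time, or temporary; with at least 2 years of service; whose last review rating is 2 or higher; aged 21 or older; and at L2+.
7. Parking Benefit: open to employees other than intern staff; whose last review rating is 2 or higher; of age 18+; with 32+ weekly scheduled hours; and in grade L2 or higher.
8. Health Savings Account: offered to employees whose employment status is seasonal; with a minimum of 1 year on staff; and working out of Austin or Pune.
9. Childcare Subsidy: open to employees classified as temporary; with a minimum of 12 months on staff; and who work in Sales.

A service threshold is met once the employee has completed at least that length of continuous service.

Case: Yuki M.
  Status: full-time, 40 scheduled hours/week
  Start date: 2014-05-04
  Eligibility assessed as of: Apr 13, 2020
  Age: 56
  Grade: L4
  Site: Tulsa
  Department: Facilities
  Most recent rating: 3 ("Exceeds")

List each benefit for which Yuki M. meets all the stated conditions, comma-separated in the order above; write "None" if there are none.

Stock Option Plan, Phone Allowance, Parking Benefit

Service from 2014-05-04 to Apr 13, 2020: 2171 days.
Life Insurance — status full-time ✓ (not excluded); service 2171 days ≥ 3 months (≈90 days) ✓; grade L4 ≥ L4 ✓; site Tulsa ✗ (not Raleigh, Omaha, or Hamburg) → not eligible.
Stock Option Plan — status full-time ✓ (not excluded); service 2171 days ≥ 3 months (≈90 days) ✓; grade L4 ≥ L4 ✓; 40 hrs/wk ≥ 40 ✓; age 56 ≥ 18 ✓ → eligible.
Adoption Assistance — service 2171 days ≥ 3 years (≈1095 days) ✓; grade L4 ≥ L2 ✓; age 56 ≥ 21 ✓; site Tulsa ✗ (not Osaka or Raleigh) → not eligible.
Internet Stipend — status full-time ✓; service 2171 days ≥ 1 year (≈365 days) ✓; grade L4 < L5 ✗ → not eligible.
Long-Term Disability — service 2171 days ≥ 2 months (≈60 days) ✓; grade L4 ≥ L3 ✓; dept Facilities ✗ → not eligible.
Phone Allowance — status full-time ✓; service 2171 days ≥ 2 years (≈730 days) ✓; rating 3 ≥ 2 ✓; age 56 ≥ 21 ✓; grade L4 ≥ L2 ✓ → eligible.
Parking Benefit — status full-time ✓ (not excluded); rating 3 ≥ 2 ✓; age 56 ≥ 18 ✓; 40 hrs/wk ≥ 32 ✓; grade L4 ≥ L2 ✓ → eligible.
Health Savings Account — status full-time ✗ (requires seasonal) → not eligible.
Childcare Subsidy — status full-time ✗ (requires temporary) → not eligible.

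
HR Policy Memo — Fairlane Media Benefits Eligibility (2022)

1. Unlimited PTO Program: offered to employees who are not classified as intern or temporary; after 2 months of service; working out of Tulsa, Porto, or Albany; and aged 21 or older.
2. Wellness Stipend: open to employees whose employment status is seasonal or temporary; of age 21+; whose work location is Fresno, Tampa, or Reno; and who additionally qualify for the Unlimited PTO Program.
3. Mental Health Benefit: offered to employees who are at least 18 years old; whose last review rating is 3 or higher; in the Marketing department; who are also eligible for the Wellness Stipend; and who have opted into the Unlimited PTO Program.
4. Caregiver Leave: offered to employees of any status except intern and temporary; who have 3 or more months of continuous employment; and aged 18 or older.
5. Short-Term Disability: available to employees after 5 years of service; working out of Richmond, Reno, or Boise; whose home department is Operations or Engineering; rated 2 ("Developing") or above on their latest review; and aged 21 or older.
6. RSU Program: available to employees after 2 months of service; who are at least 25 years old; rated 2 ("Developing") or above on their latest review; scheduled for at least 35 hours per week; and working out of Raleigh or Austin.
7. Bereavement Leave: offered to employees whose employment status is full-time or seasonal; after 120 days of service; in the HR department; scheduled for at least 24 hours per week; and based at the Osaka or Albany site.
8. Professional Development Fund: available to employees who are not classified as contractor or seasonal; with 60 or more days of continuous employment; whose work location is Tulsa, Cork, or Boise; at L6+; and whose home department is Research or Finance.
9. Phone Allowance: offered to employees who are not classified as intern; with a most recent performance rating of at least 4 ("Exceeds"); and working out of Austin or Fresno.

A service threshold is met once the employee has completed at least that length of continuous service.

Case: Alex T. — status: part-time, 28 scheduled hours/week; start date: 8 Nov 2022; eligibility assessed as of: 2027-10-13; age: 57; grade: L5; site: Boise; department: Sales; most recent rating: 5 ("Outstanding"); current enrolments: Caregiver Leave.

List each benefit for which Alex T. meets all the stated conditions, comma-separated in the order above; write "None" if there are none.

Caregiver Leave

Service from 8 Nov 2022 to 2027-10-13: 1800 days.
Unlimited PTO Program — status part-time ✓ (not excluded); service 1800 days ≥ 2 months (≈60 days) ✓; site Boise ✗ (not Tulsa, Porto, or Albany) → not eligible.
Wellness Stipend — status part-time ✗ (requires seasonal or temporary) → not eligible.
Mental Health Benefit — age 57 ≥ 18 ✓; rating 5 ≥ 3 ✓; dept Sales ✗ → not eligible.
Caregiver Leave — status part-time ✓ (not excluded); service 1800 days ≥ 3 months (≈90 days) ✓; age 57 ≥ 18 ✓ → eligible.
Short-Term Disability — service 1800 days < 5 years (≈1825 days) ✗ → not eligible.
RSU Program — service 1800 days ≥ 2 months (≈60 days) ✓; age 57 ≥ 25 ✓; rating 5 ≥ 2 ✓; 28 hrs/wk < 35 ✗ → not eligible.
Bereavement Leave — status part-time ✗ (requires full-time or seasonal) → not eligible.
Professional Development Fund — status part-time ✓ (not excluded); service 1800 days ≥ 60 days ✓; site Boise ✓; grade L5 < L6 ✗ → not eligible.
Phone Allowance — status part-time ✓ (not excluded); rating 5 ≥ 4 ✓; site Boise ✗ (not Austin or Fresno) → not eligible.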